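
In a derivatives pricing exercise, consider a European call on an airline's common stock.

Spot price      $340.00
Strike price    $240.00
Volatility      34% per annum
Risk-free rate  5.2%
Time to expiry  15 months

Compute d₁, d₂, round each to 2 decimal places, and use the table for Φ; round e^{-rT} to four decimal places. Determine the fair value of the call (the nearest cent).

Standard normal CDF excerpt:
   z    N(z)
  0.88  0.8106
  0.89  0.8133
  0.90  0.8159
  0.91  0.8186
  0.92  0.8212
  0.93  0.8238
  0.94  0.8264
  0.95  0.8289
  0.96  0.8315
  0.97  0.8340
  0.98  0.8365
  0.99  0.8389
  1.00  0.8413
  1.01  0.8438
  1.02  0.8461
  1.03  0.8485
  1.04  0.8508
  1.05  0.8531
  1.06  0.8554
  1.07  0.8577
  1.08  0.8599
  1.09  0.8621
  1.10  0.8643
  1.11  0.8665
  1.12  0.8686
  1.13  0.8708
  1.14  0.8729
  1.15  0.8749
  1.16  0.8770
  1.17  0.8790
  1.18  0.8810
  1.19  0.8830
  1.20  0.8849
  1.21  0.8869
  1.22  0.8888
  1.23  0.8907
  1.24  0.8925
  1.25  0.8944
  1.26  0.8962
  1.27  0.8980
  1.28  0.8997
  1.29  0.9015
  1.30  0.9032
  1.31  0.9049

σ√T = 0.34·√1.25 = 0.3801
d₁ = [ln(340/240) + (0.052 + 0.34²/2)·1.25] / 0.3801 = [0.3483 + 0.1373] / 0.3801 = 1.2773 → 1.28
d₂ = d₁ − σ√T = 1.2773 − 0.3801 = 0.8972 → 0.90
e^(−rT) = e^(−0.052·1.25) = 0.9371
C = 340·N(1.28) − 240·0.9371·N(0.90) = 340·0.8997 − 240·0.9371·0.8159 = 305.8980 − 183.4992 = 122.3988

$122.40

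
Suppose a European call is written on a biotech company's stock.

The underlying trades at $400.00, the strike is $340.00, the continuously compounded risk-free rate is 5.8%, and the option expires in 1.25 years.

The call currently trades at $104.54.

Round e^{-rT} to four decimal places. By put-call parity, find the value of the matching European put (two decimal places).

exp(−rT) = exp(−0.058·1.25) = 0.9301
Put-call parity: C − P = S − K·e^(−rT) = 400 − 340·0.9301 = 400 − 316.2340 = 83.7660
P = C − (C − P) = 104.54 − (83.7660) = 20.7740

$20.77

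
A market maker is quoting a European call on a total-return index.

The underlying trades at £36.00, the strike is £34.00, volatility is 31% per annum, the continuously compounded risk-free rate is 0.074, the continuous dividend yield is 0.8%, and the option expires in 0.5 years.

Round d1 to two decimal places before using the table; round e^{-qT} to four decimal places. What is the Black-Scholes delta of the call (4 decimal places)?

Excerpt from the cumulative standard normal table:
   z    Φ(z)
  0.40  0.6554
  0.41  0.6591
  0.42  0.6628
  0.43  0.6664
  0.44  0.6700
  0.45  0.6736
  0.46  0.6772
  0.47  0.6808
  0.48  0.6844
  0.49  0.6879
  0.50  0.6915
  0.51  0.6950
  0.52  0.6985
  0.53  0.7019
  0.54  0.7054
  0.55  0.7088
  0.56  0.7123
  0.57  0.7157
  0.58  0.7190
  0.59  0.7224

0.6957

σ√T = 0.31 × 0.7071 = 0.2192
d₁ = [ln(36/34) + (0.074 − 0.008 + 0.31²/2)·0.5] / 0.2192 = [0.0572 + 0.0570] / 0.2192 = 0.5209 which rounds to 0.52
N(d₁) = N(0.52) = 0.6985
Δ_call = exp(−qT)·N(d₁) = 0.9960·0.6985 = 0.6957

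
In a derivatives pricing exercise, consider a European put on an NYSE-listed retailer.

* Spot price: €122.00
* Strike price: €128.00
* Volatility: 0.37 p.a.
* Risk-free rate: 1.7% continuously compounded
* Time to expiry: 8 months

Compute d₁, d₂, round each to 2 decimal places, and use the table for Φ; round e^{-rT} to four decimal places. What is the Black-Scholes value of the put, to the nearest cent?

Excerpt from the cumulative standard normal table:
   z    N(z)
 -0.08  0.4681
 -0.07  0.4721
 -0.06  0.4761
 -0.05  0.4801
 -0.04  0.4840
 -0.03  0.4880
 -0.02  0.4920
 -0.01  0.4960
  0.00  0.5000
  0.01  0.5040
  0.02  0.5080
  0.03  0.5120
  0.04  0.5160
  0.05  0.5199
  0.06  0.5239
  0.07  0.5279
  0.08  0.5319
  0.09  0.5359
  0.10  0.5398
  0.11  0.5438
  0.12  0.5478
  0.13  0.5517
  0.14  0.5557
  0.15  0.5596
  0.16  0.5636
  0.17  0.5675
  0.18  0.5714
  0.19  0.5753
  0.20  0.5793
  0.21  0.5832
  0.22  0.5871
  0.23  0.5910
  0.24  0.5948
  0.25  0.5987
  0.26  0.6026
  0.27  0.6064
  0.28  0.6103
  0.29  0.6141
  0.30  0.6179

σ√T = 0.37·√0.6667 = 0.3021
d₁ = [ln(122/128) + (0.017 + 0.37²/2)·0.6667] / 0.3021 = [-0.0480 + 0.0570] / 0.3021 = 0.0297 ⇒ 0.03
d₂ = d₁ − σ√T = 0.0297 − 0.3021 = -0.2725 ⇒ -0.27
exp(−rT) = exp(−0.017·0.6667) = 0.9887
N(−d₂) = N(0.27) = 0.6064;  N(−d₁) = N(-0.03) = 0.4880
P = 128·0.9887·0.6064 − 122·0.4880 = 76.7421 − 59.5360 = 17.2061

€17.21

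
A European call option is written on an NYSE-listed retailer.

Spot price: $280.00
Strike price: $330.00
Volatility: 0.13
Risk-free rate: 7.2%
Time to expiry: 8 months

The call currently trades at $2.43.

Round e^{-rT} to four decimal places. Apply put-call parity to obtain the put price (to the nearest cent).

$36.95

exp(−rT) = exp(−0.072·0.6667) = 0.9531
Put-call parity: C − P = S − K·e^(−rT) = 280 − 330·0.9531 = 280 − 314.5230 = -34.5230
P = C − (C − P) = 2.43 − (-34.5230) = 36.9530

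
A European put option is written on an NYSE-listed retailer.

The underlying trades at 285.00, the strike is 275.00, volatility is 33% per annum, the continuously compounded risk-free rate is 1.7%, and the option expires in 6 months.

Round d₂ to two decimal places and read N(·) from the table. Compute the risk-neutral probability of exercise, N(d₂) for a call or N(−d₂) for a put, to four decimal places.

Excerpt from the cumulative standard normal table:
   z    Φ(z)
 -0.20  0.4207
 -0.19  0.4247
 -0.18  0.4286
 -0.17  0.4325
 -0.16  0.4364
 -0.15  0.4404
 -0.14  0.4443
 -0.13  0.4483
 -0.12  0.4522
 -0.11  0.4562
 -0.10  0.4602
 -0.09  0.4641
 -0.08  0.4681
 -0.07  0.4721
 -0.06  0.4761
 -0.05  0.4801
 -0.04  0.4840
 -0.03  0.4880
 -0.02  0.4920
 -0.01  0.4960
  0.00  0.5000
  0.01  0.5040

σ√T = 0.33 × 0.7071 = 0.2333
ln(S/K) + (r + σ²/2)T = ln(285/275) + (0.017 + 0.33²/2)·0.5 = 0.0357 + 0.0357 = 0.0714
d₁ = 0.0714 / 0.2333 = 0.3062 which rounds to 0.31
d₂ = d₁ − σ√T = 0.3062 − 0.2333 = 0.0728 which rounds to 0.07
Pr(exercise) under Q = N(−d₂) = N(-0.07) = 0.4721

0.4721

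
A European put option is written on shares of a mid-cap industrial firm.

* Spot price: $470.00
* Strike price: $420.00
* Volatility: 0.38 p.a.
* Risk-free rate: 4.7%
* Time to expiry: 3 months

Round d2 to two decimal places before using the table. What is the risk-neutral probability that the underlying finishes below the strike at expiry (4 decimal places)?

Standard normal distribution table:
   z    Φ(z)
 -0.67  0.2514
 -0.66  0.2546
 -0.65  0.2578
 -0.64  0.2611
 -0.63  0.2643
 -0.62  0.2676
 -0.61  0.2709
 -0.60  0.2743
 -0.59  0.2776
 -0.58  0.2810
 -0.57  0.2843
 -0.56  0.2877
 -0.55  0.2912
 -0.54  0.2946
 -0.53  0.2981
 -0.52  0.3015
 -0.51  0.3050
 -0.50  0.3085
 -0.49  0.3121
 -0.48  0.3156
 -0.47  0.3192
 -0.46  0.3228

T = 0.25;  σ√T = 0.1900
d₁ = [ln(470/420) + (0.047 + ½·0.38²)·0.25] / (σ√T) = (0.1125 + 0.0298) / 0.1900 = 0.7488 ≈ 0.75
d₂ = 0.7488 − 0.1900 = 0.5588 ≈ 0.56
Pr(exercise) under Q = N(−d₂) = N(-0.56) = 0.2877

0.2877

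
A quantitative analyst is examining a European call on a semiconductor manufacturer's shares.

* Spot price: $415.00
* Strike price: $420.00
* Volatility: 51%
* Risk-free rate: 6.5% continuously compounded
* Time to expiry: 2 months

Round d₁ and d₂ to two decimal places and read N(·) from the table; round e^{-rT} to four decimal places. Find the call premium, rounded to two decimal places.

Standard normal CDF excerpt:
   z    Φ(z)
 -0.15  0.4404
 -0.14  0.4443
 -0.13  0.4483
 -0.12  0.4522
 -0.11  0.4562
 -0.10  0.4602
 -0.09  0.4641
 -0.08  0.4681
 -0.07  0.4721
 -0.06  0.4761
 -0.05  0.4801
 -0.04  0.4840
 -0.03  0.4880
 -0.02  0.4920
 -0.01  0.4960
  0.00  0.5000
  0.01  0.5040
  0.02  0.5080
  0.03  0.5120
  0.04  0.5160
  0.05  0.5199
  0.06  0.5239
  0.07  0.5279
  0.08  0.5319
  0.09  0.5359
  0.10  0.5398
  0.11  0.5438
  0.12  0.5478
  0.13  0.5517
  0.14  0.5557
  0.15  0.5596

σ√T = 0.51·√0.1667 = 0.2082
ln(S/K) + (r + σ²/2)T = ln(415/420) + (0.065 + 0.51²/2)·0.1667 = -0.0120 + 0.0325 = 0.0205
d₁ = 0.0205 / 0.2082 = 0.0986 → 0.10
d₂ = d₁ − σ√T = 0.0986 − 0.2082 = -0.1096 → -0.11
exp(−rT) = exp(−0.065·0.1667) = 0.9892
C = 415·N(0.10) − 420·0.9892·N(-0.11) = 415·0.5398 − 420·0.9892·0.4562 = 224.0170 − 189.5347 = 34.4823

$34.48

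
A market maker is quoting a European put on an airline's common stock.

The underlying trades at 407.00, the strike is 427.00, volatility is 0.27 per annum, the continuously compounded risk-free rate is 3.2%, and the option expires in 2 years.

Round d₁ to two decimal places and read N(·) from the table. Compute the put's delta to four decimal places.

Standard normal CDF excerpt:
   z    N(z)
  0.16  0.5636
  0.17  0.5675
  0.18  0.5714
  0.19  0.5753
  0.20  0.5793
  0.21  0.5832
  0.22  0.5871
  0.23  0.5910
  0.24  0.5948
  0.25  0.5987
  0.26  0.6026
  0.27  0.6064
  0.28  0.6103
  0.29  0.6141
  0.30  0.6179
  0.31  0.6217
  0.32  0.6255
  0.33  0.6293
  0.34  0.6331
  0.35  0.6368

-0.4090

σ√T = 0.27 × 1.4142 = 0.3818
d₁ = [ln(407/427) + (0.032 + ½·0.27²)·2] / (σ√T) = (-0.0480 + 0.1369) / 0.3818 = 0.2329 → 0.23
N(d₁) = N(0.23) = 0.5910
Δ_put = N(d₁) − 1 = 0.5910 − 1 = -0.4090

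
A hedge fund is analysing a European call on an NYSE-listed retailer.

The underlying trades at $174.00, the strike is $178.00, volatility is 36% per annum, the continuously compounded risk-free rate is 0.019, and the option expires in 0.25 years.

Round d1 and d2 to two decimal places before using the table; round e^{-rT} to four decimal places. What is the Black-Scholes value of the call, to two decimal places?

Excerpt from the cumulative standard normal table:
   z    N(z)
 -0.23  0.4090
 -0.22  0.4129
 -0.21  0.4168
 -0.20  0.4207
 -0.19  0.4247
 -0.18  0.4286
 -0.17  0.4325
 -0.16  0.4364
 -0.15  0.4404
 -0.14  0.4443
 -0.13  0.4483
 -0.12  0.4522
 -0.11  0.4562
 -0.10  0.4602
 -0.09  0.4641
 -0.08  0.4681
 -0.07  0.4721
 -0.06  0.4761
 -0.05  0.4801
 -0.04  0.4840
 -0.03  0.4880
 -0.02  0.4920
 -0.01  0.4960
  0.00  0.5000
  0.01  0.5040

σ√T = 0.36 × 0.5000 = 0.1800
d₁ = [ln(174/178) + (0.019 + 0.36²/2)·0.25] / 0.1800 = [-0.0227 + 0.0209] / 0.1800 = -0.0099 ⇒ -0.01
d₂ = d₁ − σ√T = -0.0099 − 0.1800 = -0.1899 ⇒ -0.19
exp(−rT) = exp(−0.019·0.25) = 0.9953
N(d₁) = N(-0.01) = 0.4960;  N(d₂) = N(-0.19) = 0.4247
C = 174·0.4960 − 178·0.9953·0.4247 = 86.3040 − 75.2413 = 11.0627

$11.06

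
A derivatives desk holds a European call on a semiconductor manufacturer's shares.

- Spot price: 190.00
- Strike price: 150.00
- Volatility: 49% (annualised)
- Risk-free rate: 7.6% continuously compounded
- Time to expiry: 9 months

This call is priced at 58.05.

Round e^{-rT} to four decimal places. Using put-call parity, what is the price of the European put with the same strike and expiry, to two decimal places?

9.74

e^(−rT) = e^(−0.076·0.75) = 0.9446
Put-call parity: C − P = S − K·e^(−rT) = 190 − 150·0.9446 = 190 − 141.6900 = 48.3100
P = C − (C − P) = 58.05 − (48.3100) = 9.7400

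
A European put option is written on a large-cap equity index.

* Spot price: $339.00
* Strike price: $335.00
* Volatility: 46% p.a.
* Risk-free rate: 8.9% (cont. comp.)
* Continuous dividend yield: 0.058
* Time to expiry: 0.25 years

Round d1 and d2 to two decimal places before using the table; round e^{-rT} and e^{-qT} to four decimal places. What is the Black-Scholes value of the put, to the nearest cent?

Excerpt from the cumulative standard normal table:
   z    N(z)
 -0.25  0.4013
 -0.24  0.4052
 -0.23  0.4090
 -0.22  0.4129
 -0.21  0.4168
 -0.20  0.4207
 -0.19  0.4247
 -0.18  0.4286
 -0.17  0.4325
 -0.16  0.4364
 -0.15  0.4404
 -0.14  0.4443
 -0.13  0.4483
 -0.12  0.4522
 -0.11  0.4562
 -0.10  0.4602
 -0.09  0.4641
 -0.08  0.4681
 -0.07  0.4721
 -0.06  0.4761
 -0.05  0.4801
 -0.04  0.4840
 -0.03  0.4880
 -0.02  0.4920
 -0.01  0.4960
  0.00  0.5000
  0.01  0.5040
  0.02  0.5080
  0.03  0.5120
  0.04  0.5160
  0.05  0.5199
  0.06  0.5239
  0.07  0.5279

$27.18

T = 0.25;  σ√T = 0.2300
ln(S/K) + (r − q + σ²/2)T = ln(339/335) + (0.089 − 0.058 + 0.46²/2)·0.25 = 0.0119 + 0.0342 = 0.0461
d₁ = 0.0461 / 0.2300 = 0.2003 ⇒ 0.20
d₂ = d₁ − σ√T = 0.2003 − 0.2300 = -0.0297 ⇒ -0.03
e^(−qT) = e^(−0.058·0.25) = 0.9856;  e^(−rT) = e^(−0.089·0.25) = 0.9780
N(−d₂) = N(0.03) = 0.5120;  N(−d₁) = N(-0.20) = 0.4207
P = 335·0.9780·0.5120 − 339·0.9856·0.4207 = 167.7466 − 140.5636 = 27.1829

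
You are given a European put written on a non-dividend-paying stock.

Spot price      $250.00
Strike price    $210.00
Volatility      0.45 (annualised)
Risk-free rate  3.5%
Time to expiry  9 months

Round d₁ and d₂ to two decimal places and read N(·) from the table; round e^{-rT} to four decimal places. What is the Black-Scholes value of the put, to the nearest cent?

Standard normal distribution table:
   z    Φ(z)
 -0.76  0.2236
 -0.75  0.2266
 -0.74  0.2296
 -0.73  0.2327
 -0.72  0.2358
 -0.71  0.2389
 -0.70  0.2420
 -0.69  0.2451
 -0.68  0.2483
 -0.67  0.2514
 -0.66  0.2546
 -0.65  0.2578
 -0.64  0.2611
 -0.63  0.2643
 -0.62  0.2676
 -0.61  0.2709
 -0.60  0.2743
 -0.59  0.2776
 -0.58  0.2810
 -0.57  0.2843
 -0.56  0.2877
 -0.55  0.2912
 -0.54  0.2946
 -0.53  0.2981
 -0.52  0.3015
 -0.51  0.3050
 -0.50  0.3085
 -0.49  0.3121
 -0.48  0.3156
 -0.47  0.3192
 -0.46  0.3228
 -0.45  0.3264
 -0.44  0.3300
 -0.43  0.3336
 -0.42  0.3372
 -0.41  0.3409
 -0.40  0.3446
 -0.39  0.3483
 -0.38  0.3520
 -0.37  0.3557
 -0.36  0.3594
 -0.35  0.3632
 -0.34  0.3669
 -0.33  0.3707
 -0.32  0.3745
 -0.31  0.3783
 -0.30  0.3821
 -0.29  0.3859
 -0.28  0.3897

$16.88

T = 0.75;  σ√T = 0.3897
ln(S/K) + (r + σ²/2)T = ln(250/210) + (0.035 + 0.45²/2)·0.75 = 0.1744 + 0.1022 = 0.2765
d₁ = 0.2765 / 0.3897 = 0.7096 which rounds to 0.71
d₂ = d₁ − σ√T = 0.7096 − 0.3897 = 0.3199 which rounds to 0.32
e^(−rT) = e^(−0.035·0.75) = 0.9741
N(−d₂) = N(-0.32) = 0.3745;  N(−d₁) = N(-0.71) = 0.2389
P = 210·0.9741·0.3745 − 250·0.2389 = 76.6081 − 59.7250 = 16.8831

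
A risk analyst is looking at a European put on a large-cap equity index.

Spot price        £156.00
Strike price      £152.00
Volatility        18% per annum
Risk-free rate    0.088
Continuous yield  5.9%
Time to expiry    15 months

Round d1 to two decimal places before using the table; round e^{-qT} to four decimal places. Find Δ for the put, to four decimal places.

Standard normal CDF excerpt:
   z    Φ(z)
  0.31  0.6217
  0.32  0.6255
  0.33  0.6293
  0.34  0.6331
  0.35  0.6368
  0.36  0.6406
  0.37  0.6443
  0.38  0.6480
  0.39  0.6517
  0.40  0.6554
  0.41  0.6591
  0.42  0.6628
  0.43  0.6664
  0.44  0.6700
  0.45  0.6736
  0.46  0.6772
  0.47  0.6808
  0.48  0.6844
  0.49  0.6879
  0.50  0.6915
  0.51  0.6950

-0.3167

σ√T = 0.18 × 1.1180 = 0.2012
ln(S/K) + (r − q + σ²/2)T = ln(156/152) + (0.088 − 0.059 + 0.18²/2)·1.25 = 0.0260 + 0.0565 = 0.0825
d₁ = 0.0825 / 0.2012 = 0.4098 which rounds to 0.41
N(d₁) = N(0.41) = 0.6591
Δ_put = e^(−qT)·(N(d₁) − 1) = 0.9289·(0.6591 − 1) = -0.3167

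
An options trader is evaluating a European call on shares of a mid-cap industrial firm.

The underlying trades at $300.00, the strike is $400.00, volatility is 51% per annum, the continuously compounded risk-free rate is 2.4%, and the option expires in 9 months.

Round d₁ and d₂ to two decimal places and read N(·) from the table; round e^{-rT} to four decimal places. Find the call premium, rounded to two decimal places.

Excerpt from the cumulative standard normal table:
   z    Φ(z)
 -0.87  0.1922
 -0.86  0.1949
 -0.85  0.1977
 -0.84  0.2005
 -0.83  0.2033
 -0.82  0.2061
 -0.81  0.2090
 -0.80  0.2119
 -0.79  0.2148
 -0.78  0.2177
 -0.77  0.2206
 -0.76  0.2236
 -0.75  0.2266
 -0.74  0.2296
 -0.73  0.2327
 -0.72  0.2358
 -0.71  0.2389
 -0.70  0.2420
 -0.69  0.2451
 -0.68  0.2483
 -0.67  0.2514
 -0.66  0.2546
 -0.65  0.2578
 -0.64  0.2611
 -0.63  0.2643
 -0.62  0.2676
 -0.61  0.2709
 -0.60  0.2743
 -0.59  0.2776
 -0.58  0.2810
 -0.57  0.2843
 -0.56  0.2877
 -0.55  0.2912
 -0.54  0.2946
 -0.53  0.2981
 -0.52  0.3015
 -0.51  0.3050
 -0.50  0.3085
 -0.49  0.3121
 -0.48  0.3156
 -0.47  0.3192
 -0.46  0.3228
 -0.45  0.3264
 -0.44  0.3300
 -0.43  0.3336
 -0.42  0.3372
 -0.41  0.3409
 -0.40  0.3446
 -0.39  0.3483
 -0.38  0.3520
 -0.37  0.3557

$24.62

σ√T = 0.51·√0.75 = 0.4417
d₁ = [ln(300/400) + (0.024 + ½·0.51²)·0.75] / (σ√T) = (-0.2877 + 0.1155) / 0.4417 = -0.3898 ≈ -0.39
d₂ = -0.3898 − 0.4417 = -0.8314 ≈ -0.83
e^(−rT) = e^(−0.024·0.75) = 0.9822
N(d₁) = N(-0.39) = 0.3483;  N(d₂) = N(-0.83) = 0.2033
C = 300·0.3483 − 400·0.9822·0.2033 = 104.4900 − 79.8725 = 24.6175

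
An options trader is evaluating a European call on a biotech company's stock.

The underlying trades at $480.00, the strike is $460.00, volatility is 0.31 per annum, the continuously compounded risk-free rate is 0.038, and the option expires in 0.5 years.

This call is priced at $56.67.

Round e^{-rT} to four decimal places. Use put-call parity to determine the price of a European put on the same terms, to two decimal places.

$28.02

exp(−rT) = exp(−0.038·0.5) = 0.9812
Put-call parity: C − P = S − K·e^(−rT) = 480 − 460·0.9812 = 480 − 451.3520 = 28.6480
P = C − (C − P) = 56.67 − (28.6480) = 28.0220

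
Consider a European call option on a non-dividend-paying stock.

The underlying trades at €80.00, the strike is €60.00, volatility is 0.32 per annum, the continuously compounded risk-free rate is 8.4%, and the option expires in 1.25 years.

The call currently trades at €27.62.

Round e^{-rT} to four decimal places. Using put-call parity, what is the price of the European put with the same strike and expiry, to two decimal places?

€1.64

e^(−rT) = e^(−0.084·1.25) = 0.9003
Put-call parity: C − P = S − K·e^(−rT) = 80 − 60·0.9003 = 80 − 54.0180 = 25.9820
P = C − (C − P) = 27.62 − (25.9820) = 1.6380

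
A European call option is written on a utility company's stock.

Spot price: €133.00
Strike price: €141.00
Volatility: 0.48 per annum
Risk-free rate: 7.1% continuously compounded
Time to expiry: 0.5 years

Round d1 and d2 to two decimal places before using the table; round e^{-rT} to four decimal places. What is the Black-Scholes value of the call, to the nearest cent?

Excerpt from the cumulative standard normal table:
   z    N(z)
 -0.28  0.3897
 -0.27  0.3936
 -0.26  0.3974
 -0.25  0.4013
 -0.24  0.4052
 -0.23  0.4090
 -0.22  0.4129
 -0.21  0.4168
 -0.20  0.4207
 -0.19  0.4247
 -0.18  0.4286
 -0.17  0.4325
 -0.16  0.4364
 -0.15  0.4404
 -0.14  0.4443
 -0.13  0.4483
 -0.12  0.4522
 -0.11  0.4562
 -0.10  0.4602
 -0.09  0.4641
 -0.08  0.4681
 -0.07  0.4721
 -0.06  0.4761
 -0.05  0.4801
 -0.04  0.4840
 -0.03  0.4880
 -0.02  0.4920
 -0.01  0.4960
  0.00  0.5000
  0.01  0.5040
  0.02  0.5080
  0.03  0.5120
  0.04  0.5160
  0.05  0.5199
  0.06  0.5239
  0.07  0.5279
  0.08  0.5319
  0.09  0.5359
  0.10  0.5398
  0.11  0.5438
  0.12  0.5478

σ√T = 0.48·√0.5 = 0.3394
d₁ = [ln(133/141) + (0.071 + 0.48²/2)·0.5] / 0.3394 = [-0.0584 + 0.0931] / 0.3394 = 0.1022 → 0.10
d₂ = d₁ − σ√T = 0.1022 − 0.3394 = -0.2372 → -0.24
exp(−rT) = exp(−0.071·0.5) = 0.9651
N(d₁) = N(0.10) = 0.5398;  N(d₂) = N(-0.24) = 0.4052
C = 133·0.5398 − 141·0.9651·0.4052 = 71.7934 − 55.1393 = 16.6541

€16.65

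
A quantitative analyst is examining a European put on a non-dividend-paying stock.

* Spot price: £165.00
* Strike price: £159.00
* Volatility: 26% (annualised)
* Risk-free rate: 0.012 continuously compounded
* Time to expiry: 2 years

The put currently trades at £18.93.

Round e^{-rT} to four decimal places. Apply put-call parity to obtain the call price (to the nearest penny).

£28.70

exp(−rT) = exp(−0.012·2) = 0.9763
Put-call parity: C − P = S − K·e^(−rT) = 165 − 159·0.9763 = 165 − 155.2317 = 9.7683
C = P + (C − P) = 18.93 + (9.7683) = 28.6983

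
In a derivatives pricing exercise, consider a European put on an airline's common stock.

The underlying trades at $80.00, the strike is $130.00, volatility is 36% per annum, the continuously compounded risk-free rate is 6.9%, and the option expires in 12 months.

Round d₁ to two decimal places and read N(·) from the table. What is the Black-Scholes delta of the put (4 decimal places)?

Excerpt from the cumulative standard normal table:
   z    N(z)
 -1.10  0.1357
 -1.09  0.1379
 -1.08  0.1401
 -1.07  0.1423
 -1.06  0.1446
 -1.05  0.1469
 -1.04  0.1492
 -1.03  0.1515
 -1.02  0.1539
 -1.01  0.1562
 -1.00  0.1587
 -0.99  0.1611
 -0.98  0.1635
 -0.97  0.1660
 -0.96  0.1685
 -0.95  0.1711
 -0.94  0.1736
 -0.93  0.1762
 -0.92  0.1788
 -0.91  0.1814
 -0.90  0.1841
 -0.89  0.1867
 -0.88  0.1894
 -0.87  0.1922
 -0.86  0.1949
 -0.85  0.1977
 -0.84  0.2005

T = 1;  σ√T = 0.3600
d₁ = [ln(80/130) + (0.069 + 0.36²/2)·1] / 0.3600 = [-0.4855 + 0.1338] / 0.3600 = -0.9770 which rounds to -0.98
N(d₁) = N(-0.98) = 0.1635
Δ_put = N(d₁) − 1 = 0.1635 − 1 = -0.8365

-0.8365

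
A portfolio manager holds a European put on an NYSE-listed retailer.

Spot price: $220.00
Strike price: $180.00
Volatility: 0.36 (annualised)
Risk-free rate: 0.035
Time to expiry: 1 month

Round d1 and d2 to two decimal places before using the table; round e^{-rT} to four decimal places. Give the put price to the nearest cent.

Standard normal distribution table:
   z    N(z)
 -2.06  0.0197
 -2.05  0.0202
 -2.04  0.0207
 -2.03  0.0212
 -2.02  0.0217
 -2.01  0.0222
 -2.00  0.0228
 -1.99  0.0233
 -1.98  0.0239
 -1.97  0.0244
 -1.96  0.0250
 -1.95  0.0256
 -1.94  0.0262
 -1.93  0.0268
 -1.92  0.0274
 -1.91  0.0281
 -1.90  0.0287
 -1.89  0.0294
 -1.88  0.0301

σ√T = 0.36 × 0.2887 = 0.1039
ln(S/K) + (r + σ²/2)T = ln(220/180) + (0.035 + 0.36²/2)·0.08333 = 0.2007 + 0.0083 = 0.2090
d₁ = 0.2090 / 0.1039 = 2.0110 ⇒ 2.01
d₂ = d₁ − σ√T = 2.0110 − 0.1039 = 1.9071 ⇒ 1.91
exp(−rT) = exp(−0.035·0.08333) = 0.9971
N(−d₂) = N(-1.91) = 0.0281;  N(−d₁) = N(-2.01) = 0.0222
P = 180·0.9971·0.0281 − 220·0.0222 = 5.0433 − 4.8840 = 0.1593

$0.16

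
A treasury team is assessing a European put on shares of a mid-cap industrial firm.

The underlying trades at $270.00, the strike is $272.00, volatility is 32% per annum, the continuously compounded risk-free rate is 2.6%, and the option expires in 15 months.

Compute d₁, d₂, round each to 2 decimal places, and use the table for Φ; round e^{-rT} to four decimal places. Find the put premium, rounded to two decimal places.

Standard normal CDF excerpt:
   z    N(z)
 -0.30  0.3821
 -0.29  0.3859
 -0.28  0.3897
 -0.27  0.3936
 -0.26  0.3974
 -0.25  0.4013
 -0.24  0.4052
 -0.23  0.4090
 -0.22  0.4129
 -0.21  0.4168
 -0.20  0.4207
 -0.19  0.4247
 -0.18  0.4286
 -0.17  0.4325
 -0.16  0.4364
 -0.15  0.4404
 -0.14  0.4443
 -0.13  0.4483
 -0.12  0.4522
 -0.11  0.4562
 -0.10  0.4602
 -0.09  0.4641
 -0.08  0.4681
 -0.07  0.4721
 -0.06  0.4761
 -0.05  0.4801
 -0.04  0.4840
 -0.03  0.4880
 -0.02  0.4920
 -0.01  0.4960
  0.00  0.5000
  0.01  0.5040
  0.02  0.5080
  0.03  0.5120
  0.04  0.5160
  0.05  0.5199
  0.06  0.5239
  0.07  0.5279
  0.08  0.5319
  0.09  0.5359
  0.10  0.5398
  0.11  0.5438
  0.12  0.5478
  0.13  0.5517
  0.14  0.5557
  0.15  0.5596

σ√T = 0.32 × 1.1180 = 0.3578
d₁ = [ln(270/272) + (0.026 + 0.32²/2)·1.25] / 0.3578 = [-0.0074 + 0.0965] / 0.3578 = 0.2491 → 0.25
d₂ = d₁ − σ√T = 0.2491 − 0.3578 = -0.1087 → -0.11
e^(−rT) = e^(−0.026·1.25) = 0.9680
N(−d₂) = N(0.11) = 0.5438;  N(−d₁) = N(-0.25) = 0.4013
P = 272·0.9680·0.5438 − 270·0.4013 = 143.1804 − 108.3510 = 34.8294

$34.83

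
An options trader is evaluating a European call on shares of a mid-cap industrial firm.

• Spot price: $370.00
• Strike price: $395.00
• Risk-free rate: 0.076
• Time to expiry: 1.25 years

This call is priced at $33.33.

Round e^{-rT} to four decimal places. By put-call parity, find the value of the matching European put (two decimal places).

e^(−rT) = e^(−0.076·1.25) = 0.9094
Put-call parity: C − P = S − K·e^(−rT) = 370 − 395·0.9094 = 370 − 359.2130 = 10.7870
P = C − (C − P) = 33.33 − (10.7870) = 22.5430

$22.54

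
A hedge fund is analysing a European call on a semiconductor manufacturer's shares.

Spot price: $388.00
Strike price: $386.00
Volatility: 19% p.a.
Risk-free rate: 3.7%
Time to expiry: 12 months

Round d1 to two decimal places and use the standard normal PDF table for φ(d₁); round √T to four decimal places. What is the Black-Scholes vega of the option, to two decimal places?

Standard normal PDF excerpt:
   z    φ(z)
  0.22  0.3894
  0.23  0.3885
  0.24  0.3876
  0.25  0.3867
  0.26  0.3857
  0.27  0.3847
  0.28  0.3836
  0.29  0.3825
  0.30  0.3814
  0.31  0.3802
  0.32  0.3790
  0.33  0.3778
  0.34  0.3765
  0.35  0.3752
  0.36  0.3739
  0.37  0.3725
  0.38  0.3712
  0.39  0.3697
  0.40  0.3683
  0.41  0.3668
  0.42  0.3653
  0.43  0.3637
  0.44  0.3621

σ√T = 0.19·√1 = 0.1900
d₁ = [ln(388/386) + (0.037 + 0.19²/2)·1] / 0.1900 = [0.0052 + 0.0551] / 0.1900 = 0.3169 → 0.32
√T = √1 = 1.0000
φ(d₁) = φ(0.32) = 0.3790
vega = S·φ(d₁)·√T = 388·0.3790·1.0000 = 147.0520
(Call and put vega coincide under Black-Scholes.)

147.05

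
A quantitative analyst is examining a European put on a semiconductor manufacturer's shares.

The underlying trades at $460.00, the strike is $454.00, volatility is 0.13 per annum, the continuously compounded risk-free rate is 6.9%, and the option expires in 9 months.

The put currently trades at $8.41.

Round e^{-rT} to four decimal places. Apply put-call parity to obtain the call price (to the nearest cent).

$37.29

exp(−rT) = exp(−0.069·0.75) = 0.9496
Put-call parity: C − P = S − K·e^(−rT) = 460 − 454·0.9496 = 460 − 431.1184 = 28.8816
C = P + (C − P) = 8.41 + (28.8816) = 37.2916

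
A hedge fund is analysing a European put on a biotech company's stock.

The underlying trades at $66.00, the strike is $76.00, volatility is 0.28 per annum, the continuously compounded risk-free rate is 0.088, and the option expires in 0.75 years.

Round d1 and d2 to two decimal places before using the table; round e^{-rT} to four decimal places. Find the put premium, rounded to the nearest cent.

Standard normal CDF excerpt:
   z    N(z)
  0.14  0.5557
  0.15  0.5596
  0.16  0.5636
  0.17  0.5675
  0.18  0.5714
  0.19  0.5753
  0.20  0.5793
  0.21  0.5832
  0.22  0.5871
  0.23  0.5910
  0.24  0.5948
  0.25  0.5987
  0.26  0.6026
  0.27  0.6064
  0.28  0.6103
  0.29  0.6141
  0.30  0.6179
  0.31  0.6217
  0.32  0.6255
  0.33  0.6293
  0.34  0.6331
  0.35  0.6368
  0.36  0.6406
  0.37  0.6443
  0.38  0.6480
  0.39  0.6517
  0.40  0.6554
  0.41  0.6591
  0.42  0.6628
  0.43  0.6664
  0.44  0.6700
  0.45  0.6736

$9.44

σ√T = 0.28·√0.75 = 0.2425
d₁ = [ln(66/76) + (0.088 + 0.28²/2)·0.75] / 0.2425 = [-0.1411 + 0.0954] / 0.2425 = -0.1884 → -0.19
d₂ = d₁ − σ√T = -0.1884 − 0.2425 = -0.4309 → -0.43
e^(−rT) = e^(−0.088·0.75) = 0.9361
N(−d₂) = N(0.43) = 0.6664;  N(−d₁) = N(0.19) = 0.5753
P = 76·0.9361·0.6664 − 66·0.5753 = 47.4101 − 37.9698 = 9.4403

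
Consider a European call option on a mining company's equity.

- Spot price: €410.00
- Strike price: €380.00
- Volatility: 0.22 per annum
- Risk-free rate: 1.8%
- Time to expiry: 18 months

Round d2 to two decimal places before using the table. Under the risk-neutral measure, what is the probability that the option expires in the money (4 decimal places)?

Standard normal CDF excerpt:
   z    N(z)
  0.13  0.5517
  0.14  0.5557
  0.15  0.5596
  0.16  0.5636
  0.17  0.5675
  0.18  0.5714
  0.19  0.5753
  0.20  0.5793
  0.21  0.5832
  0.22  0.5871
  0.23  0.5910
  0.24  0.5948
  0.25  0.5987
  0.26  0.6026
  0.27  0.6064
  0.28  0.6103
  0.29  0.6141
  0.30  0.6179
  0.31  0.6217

0.5987

σ√T = 0.22 × 1.2247 = 0.2694
d₁ = [ln(410/380) + (0.018 + ½·0.22²)·1.5] / (σ√T) = (0.0760 + 0.0633) / 0.2694 = 0.5169 ⇒ 0.52
d₂ = 0.5169 − 0.2694 = 0.2475 ⇒ 0.25
Risk-neutral Pr[S_T > K] = N(d₂) = N(0.25) = 0.5987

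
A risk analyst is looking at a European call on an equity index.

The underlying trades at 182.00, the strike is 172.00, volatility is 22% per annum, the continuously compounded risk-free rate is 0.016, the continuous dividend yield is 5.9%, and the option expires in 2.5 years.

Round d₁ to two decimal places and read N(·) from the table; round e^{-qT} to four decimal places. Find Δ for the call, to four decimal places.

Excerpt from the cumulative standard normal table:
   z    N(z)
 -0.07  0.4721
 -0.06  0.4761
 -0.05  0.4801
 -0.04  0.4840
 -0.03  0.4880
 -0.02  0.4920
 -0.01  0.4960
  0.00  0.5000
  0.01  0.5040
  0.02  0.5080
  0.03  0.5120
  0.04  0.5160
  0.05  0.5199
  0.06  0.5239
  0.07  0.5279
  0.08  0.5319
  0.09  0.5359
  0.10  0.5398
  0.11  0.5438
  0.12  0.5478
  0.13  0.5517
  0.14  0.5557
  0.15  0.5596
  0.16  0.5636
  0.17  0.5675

0.4418

σ√T = 0.22 × 1.5811 = 0.3479
d₁ = [ln(182/172) + (0.016 − 0.059 + 0.22²/2)·2.5] / 0.3479 = [0.0565 − 0.0470] / 0.3479 = 0.0273 which rounds to 0.03
N(d₁) = N(0.03) = 0.5120
Δ_call = e^(−qT)·N(d₁) = 0.8629·0.5120 = 0.4418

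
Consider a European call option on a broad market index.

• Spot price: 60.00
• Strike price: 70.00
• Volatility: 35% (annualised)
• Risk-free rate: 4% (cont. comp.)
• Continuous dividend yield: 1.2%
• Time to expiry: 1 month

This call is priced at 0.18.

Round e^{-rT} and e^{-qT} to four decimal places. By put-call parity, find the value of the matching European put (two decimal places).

10.01

exp(−qT) = exp(−0.012·0.08333) = 0.9990;  exp(−rT) = exp(−0.04·0.08333) = 0.9967
Put-call parity: C − P = S·e^(−qT) − K·e^(−rT) = 60·0.9990 − 70·0.9967 = 59.9400 − 69.7690 = -9.8290
P = C − (C − P) = 0.18 − (-9.8290) = 10.0090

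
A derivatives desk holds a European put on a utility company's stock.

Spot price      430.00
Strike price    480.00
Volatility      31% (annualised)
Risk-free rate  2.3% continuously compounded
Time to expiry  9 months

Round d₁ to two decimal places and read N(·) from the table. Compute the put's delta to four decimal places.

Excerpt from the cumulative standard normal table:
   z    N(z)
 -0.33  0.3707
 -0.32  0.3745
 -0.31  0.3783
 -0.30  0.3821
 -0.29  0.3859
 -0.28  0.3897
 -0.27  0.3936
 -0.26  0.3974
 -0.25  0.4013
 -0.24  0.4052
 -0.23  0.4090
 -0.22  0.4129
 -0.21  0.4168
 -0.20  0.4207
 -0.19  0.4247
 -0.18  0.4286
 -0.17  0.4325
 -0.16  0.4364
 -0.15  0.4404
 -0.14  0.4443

-0.5832

T = 0.75;  σ√T = 0.2685
d₁ = [ln(430/480) + (0.023 + ½·0.31²)·0.75] / (σ√T) = (-0.1100 + 0.0533) / 0.2685 = -0.2112 ⇒ -0.21
N(d₁) = N(-0.21) = 0.4168
Δ_put = N(d₁) − 1 = 0.4168 − 1 = -0.5832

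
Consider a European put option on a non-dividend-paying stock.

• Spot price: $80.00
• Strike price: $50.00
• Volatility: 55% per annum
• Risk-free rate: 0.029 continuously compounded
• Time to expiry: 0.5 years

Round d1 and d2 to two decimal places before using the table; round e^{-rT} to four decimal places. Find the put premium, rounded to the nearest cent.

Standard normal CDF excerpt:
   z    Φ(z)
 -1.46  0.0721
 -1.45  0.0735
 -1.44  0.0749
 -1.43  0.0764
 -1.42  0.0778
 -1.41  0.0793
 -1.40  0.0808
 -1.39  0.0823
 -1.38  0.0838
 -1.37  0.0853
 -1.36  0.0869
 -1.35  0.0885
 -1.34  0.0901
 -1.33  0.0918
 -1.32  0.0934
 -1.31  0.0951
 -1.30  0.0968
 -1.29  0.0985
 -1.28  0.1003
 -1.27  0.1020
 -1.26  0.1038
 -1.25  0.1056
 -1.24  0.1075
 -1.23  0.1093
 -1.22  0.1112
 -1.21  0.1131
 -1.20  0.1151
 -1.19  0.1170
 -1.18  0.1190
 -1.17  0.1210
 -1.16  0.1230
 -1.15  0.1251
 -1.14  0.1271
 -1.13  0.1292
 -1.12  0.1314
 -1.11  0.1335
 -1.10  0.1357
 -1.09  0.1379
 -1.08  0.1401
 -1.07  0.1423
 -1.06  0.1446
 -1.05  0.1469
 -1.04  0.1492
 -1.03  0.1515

$1.25

σ√T = 0.55·√0.5 = 0.3889
d₁ = [ln(80/50) + (0.029 + 0.55²/2)·0.5] / 0.3889 = [0.4700 + 0.0901] / 0.3889 = 1.4403 → 1.44
d₂ = d₁ − σ√T = 1.4403 − 0.3889 = 1.0513 → 1.05
exp(−rT) = exp(−0.029·0.5) = 0.9856
N(−d₂) = N(-1.05) = 0.1469;  N(−d₁) = N(-1.44) = 0.0749
P = 50·0.9856·0.1469 − 80·0.0749 = 7.2392 − 5.9920 = 1.2472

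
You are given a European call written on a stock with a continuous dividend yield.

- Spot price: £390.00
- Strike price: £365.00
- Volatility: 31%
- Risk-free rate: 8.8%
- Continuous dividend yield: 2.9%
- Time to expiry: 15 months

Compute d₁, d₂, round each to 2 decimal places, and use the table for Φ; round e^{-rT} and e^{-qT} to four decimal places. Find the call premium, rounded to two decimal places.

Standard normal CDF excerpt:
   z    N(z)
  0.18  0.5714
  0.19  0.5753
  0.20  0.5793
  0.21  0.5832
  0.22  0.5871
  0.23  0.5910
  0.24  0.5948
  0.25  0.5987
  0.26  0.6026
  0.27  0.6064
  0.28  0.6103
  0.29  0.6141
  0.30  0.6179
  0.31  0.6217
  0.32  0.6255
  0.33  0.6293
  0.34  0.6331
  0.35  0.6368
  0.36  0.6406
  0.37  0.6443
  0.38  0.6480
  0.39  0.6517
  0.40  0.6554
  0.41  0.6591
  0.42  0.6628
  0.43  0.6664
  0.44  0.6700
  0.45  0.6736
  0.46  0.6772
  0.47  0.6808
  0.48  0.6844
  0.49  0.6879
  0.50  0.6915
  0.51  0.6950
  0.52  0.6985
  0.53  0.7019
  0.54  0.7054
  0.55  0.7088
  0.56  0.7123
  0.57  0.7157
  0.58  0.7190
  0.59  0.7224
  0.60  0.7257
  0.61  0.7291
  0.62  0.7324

£77.19

σ√T = 0.31 × 1.1180 = 0.3466
d₁ = [ln(390/365) + (0.088 − 0.029 + ½·0.31²)·1.25] / (σ√T) = (0.0662 + 0.1338) / 0.3466 = 0.5772 ⇒ 0.58
d₂ = 0.5772 − 0.3466 = 0.2306 ⇒ 0.23
e^(−qT) = e^(−0.029·1.25) = 0.9644;  e^(−rT) = e^(−0.088·1.25) = 0.8958
N(d₁) = N(0.58) = 0.7190;  N(d₂) = N(0.23) = 0.5910
C = 390·0.9644·0.7190 − 365·0.8958·0.5910 = 270.4274 − 193.2375 = 77.1899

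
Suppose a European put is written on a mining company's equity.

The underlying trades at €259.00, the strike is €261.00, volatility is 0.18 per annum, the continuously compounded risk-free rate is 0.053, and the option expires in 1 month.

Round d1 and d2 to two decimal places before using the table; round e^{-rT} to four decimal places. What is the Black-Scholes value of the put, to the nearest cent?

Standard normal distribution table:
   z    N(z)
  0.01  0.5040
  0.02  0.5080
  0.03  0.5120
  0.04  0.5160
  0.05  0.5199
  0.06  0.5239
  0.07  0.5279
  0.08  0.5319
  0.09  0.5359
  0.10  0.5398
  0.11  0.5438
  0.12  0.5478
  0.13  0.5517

σ√T = 0.18·√0.08333 = 0.0520
d₁ = [ln(259/261) + (0.053 + 0.18²/2)·0.08333] / 0.0520 = [-0.0077 + 0.0058] / 0.0520 = -0.0371 which rounds to -0.04
d₂ = d₁ − σ√T = -0.0371 − 0.0520 = -0.0890 which rounds to -0.09
e^(−rT) = e^(−0.053·0.08333) = 0.9956
N(−d₂) = N(0.09) = 0.5359;  N(−d₁) = N(0.04) = 0.5160
P = 261·0.9956·0.5359 − 259·0.5160 = 139.2545 − 133.6440 = 5.6105

€5.61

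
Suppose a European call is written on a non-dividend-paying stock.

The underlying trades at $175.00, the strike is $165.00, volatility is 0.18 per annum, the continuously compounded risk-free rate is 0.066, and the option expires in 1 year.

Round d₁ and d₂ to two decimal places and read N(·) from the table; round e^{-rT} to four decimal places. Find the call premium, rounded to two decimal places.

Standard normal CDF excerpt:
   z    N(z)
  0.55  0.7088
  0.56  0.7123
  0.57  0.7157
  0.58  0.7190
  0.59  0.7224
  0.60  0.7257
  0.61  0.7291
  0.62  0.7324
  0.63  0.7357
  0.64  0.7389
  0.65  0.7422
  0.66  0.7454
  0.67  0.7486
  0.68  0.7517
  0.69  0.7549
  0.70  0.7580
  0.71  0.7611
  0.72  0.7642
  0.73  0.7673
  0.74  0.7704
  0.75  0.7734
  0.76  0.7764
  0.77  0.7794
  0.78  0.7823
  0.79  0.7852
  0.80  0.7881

σ√T = 0.18 × 1.0000 = 0.1800
d₁ = [ln(175/165) + (0.066 + 0.18²/2)·1] / 0.1800 = [0.0588 + 0.0822] / 0.1800 = 0.7836 which rounds to 0.78
d₂ = d₁ − σ√T = 0.7836 − 0.1800 = 0.6036 which rounds to 0.60
exp(−rT) = exp(−0.066·1) = 0.9361
N(d₁) = N(0.78) = 0.7823;  N(d₂) = N(0.60) = 0.7257
C = 175·0.7823 − 165·0.9361·0.7257 = 136.9025 − 112.0891 = 24.8134

$24.81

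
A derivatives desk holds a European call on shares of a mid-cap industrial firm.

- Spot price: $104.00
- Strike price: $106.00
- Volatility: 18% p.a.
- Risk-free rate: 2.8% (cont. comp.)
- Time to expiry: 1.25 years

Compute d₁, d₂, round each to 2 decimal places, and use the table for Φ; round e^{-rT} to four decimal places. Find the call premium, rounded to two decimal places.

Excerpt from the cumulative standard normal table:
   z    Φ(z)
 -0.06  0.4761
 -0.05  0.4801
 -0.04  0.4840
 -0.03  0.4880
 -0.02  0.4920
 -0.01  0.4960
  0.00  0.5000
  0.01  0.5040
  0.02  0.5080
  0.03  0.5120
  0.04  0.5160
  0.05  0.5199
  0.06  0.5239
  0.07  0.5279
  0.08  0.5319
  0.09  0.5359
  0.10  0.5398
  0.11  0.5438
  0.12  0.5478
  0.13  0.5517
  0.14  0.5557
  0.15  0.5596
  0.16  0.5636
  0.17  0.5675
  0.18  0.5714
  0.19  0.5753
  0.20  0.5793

σ√T = 0.18 × 1.1180 = 0.2012
ln(S/K) + (r + σ²/2)T = ln(104/106) + (0.028 + 0.18²/2)·1.25 = -0.0190 + 0.0553 = 0.0362
d₁ = 0.0362 / 0.2012 = 0.1799 ≈ 0.18
d₂ = d₁ − σ√T = 0.1799 − 0.2012 = -0.0214 ≈ -0.02
exp(−rT) = exp(−0.028·1.25) = 0.9656
N(d₁) = N(0.18) = 0.5714;  N(d₂) = N(-0.02) = 0.4920
C = 104·0.5714 − 106·0.9656·0.4920 = 59.4256 − 50.3580 = 9.0676

$9.07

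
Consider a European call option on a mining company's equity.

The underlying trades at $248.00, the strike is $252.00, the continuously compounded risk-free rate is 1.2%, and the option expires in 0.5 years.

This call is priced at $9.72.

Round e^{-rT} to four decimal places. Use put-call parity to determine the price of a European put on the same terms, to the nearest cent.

exp(−rT) = exp(−0.012·0.5) = 0.9940
Put-call parity: C − P = S − K·e^(−rT) = 248 − 252·0.9940 = 248 − 250.4880 = -2.4880
P = C − (C − P) = 9.72 − (-2.4880) = 12.2080

$12.21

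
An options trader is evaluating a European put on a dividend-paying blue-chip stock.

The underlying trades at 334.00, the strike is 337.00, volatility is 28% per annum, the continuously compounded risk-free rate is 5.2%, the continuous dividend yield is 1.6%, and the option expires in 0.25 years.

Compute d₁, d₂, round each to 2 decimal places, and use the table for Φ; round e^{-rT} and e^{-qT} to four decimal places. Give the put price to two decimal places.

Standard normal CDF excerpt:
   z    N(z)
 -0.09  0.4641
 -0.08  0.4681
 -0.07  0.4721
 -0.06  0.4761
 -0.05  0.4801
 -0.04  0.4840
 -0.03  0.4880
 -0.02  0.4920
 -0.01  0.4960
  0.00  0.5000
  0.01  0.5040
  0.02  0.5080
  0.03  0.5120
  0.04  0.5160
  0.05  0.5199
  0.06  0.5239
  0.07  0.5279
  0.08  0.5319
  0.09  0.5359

σ√T = 0.28·√0.25 = 0.1400
d₁ = [ln(334/337) + (0.052 − 0.016 + ½·0.28²)·0.25] / (σ√T) = (-0.0089 + 0.0188) / 0.1400 = 0.0704 → 0.07
d₂ = 0.0704 − 0.1400 = -0.0696 → -0.07
exp(−qT) = exp(−0.016·0.25) = 0.9960;  exp(−rT) = exp(−0.052·0.25) = 0.9871
N(−d₂) = N(0.07) = 0.5279;  N(−d₁) = N(-0.07) = 0.4721
P = 337·0.9871·0.5279 − 334·0.9960·0.4721 = 175.6074 − 157.0507 = 18.5567

18.56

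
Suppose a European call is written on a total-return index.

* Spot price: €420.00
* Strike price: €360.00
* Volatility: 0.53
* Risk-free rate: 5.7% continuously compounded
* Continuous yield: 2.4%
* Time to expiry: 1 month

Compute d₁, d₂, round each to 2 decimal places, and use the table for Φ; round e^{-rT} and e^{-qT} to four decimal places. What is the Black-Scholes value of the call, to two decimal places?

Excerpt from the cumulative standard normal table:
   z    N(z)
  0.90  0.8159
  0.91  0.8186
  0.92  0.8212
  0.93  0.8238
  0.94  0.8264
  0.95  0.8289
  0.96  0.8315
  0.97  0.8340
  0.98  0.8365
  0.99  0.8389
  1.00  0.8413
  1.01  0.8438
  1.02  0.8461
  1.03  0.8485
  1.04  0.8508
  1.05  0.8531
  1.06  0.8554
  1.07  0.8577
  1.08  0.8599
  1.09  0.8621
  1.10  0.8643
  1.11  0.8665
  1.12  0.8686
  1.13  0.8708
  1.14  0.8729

€65.28

σ√T = 0.53·√0.08333 = 0.1530
d₁ = [ln(420/360) + (0.057 − 0.024 + 0.53²/2)·0.08333] / 0.1530 = [0.1542 + 0.0145] / 0.1530 = 1.1020 which rounds to 1.10
d₂ = d₁ − σ√T = 1.1020 − 0.1530 = 0.9490 which rounds to 0.95
exp(−qT) = exp(−0.024·0.08333) = 0.9980;  exp(−rT) = exp(−0.057·0.08333) = 0.9953
C = 420·0.9980·N(1.10) − 360·0.9953·N(0.95) = 420·0.9980·0.8643 − 360·0.9953·0.8289 = 362.2800 − 297.0015 = 65.2785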